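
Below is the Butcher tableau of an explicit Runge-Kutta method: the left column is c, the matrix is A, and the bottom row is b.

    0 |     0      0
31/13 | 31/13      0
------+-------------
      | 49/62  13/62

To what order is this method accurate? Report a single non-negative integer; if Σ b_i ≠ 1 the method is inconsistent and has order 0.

b = (49/62, 13/62)
c = (0, 31/13)
Σ b_i: 49/62·1 + 13/62·1 = 1 ✓
b·c: 13/62·31/13 = 1/2 ✓; 2 stages ⇒ order 2.

2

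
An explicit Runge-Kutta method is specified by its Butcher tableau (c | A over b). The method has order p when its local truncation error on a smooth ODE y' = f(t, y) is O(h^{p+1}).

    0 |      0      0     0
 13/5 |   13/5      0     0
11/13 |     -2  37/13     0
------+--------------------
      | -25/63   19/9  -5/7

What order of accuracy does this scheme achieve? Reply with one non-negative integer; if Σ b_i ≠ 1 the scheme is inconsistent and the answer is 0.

b = (-25/63, 19/9, -5/7)
c = (0, 13/5, 11/13)
Ac = (0, 0, 37/5)
Σ b_i: (-25/63)·1 + 19/9·1 + (-5/7)·1 = 1 ✓
b·c: 19/9·13/5 + (-5/7)·11/13 = 20002/4095 ≠ 1/2 ⇒ order 1.

1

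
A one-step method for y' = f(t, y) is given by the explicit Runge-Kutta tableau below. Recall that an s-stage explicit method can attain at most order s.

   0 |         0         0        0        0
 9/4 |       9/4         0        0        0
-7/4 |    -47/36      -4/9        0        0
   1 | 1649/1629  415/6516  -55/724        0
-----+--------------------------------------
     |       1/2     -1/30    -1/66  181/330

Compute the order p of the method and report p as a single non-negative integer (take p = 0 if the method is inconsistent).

4

b = (1/2, -1/30, -1/66, 181/330)
c = (0, 9/4, -7/4, 1)
Ac = (0, 0, -1, 50/181)
Σ b_i: 1/2·1 + (-1/30)·1 + (-1/66)·1 + 181/330·1 = 1 ✓
b·c: (-1/30)·9/4 + (-1/66)·(-7/4) + 181/330·1 = 1/2 ✓
b·c²: (-1/30)·81/16 + (-1/66)·49/16 + 181/330·1 = 1/3 ✓
b·Ac: (-1/66)·(-1) + 181/330·50/181 = 1/6 ✓
b·c³: (-1/30)·729/64 + (-1/66)·(-343/64) + 181/330·1 = 1/4 ✓
b·(c∘Ac): (-1/66)·7/4 + 181/330·50/181 = 1/8 ✓
b·Ac²: (-1/66)·(-9/4) + 181/330·65/724 = 1/12 ✓
b·A²c: 181/330·55/724 = 1/24 ✓; 4 stages ⇒ order 4.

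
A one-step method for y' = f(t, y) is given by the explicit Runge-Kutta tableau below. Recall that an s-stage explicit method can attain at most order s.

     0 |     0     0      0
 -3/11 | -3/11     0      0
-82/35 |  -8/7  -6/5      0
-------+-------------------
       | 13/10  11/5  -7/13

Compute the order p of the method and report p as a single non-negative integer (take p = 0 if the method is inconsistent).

0

b = (13/10, 11/5, -7/13)
c = (0, -3/11, -82/35)
Ac = (0, 0, 18/55)
Σ b_i: 13/10·1 + 11/5·1 + (-7/13)·1 = 77/26 ≠ 1 ⇒ order 0.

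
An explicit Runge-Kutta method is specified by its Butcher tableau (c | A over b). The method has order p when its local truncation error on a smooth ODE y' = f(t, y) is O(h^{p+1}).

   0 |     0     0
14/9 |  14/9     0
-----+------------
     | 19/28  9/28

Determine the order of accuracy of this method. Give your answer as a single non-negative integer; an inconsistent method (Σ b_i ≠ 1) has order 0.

b = (19/28, 9/28)
c = (0, 14/9)
Σ b_i: 19/28·1 + 9/28·1 = 1 ✓
b·c: 9/28·14/9 = 1/2 ✓; 2 stages ⇒ order 2.

2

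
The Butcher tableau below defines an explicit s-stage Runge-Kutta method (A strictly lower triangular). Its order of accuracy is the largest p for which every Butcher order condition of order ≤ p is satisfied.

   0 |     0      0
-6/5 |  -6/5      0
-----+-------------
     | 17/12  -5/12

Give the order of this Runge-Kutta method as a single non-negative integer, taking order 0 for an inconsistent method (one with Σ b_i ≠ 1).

2

b = (17/12, -5/12)
c = (0, -6/5)
Σ b_i: 17/12·1 + (-5/12)·1 = 1 ✓
b·c: (-5/12)·(-6/5) = 1/2 ✓; 2 stages ⇒ order 2.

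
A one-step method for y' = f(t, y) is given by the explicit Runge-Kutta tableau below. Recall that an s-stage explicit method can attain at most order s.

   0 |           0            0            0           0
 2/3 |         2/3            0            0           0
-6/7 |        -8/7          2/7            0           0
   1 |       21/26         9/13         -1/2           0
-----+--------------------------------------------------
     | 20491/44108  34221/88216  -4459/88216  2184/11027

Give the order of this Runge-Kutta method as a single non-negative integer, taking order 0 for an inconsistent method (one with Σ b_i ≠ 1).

b = (20491/44108, 34221/88216, -4459/88216, 2184/11027)
c = (0, 2/3, -6/7, 1)
Ac = (0, 0, 4/21, 81/91)
Σ b_i: 20491/44108·1 + 34221/88216·1 + (-4459/88216)·1 + 2184/11027·1 = 1 ✓
b·c: 34221/88216·2/3 + (-4459/88216)·(-6/7) + 2184/11027·1 = 1/2 ✓
b·c²: 34221/88216·4/9 + (-4459/88216)·36/49 + 2184/11027·1 = 1/3 ✓
b·Ac: (-4459/88216)·4/21 + 2184/11027·81/91 = 1/6 ✓
b·c³: 34221/88216·8/27 + (-4459/88216)·(-216/343) + 2184/11027·1 = 34222/99243 ≠ 1/4 ⇒ order 3.
b·(c∘Ac): (-4459/88216)·(-8/49) + 2184/11027·81/91 = 2035/11027 ≠ 1/8
b·Ac²: (-4459/88216)·8/63 + 2184/11027·(-38/637) = -12667/694701 ≠ 1/12
b·A²c: 2184/11027·(-2/21) = -208/11027 ≠ 1/24

3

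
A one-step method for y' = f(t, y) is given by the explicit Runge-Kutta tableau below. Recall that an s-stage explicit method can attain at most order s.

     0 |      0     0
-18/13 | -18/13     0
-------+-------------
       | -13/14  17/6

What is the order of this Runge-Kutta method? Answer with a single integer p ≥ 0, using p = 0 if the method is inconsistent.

b = (-13/14, 17/6)
c = (0, -18/13)
Σ b_i: (-13/14)·1 + 17/6·1 = 40/21 ≠ 1 ⇒ order 0.

0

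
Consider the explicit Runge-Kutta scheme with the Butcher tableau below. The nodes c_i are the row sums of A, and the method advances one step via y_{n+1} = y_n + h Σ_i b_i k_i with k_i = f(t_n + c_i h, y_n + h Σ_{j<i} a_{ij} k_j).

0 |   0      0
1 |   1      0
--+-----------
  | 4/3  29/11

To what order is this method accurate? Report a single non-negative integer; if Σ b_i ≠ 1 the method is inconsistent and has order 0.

b = (4/3, 29/11)
c = (0, 1)
Σ b_i: 4/3·1 + 29/11·1 = 131/33 ≠ 1 ⇒ order 0.

0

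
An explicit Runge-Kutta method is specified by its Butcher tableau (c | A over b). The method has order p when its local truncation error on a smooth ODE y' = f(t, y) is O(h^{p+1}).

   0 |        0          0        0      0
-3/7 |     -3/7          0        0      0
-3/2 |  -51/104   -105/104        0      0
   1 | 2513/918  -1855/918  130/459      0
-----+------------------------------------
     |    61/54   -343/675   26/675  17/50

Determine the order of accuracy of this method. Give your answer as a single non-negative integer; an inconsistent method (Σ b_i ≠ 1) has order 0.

4

b = (61/54, -343/675, 26/675, 17/50)
c = (0, -3/7, -3/2, 1)
Ac = (0, 0, 45/104, 15/34)
Σ b_i: 61/54·1 + (-343/675)·1 + 26/675·1 + 17/50·1 = 1 ✓
b·c: (-343/675)·(-3/7) + 26/675·(-3/2) + 17/50·1 = 1/2 ✓
b·c²: (-343/675)·9/49 + 26/675·9/4 + 17/50·1 = 1/3 ✓
b·Ac: 26/675·45/104 + 17/50·15/34 = 1/6 ✓
b·c³: (-343/675)·(-27/343) + 26/675·(-27/8) + 17/50·1 = 1/4 ✓
b·(c∘Ac): 26/675·(-135/208) + 17/50·15/34 = 1/8 ✓
b·Ac²: 26/675·(-135/728) + 17/50·95/357 = 1/12 ✓
b·A²c: 17/50·25/204 = 1/24 ✓; 4 stages ⇒ order 4.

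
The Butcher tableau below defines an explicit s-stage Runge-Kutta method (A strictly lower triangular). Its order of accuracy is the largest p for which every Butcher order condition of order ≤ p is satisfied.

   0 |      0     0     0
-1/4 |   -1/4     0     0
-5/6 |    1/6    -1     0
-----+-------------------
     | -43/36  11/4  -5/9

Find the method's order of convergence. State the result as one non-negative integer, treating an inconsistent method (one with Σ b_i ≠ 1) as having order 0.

1

b = (-43/36, 11/4, -5/9)
c = (0, -1/4, -5/6)
Ac = (0, 0, 1/4)
Σ b_i: (-43/36)·1 + 11/4·1 + (-5/9)·1 = 1 ✓
b·c: 11/4·(-1/4) + (-5/9)·(-5/6) = -97/432 ≠ 1/2 ⇒ order 1.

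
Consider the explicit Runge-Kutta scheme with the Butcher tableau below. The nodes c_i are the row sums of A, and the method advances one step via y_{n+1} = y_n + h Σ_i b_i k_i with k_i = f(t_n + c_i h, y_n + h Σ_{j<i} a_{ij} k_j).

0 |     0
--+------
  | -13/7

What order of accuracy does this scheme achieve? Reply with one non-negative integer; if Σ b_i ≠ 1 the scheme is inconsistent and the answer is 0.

b = (-13/7)
c = (0)
Σ b_i: (-13/7)·1 = -13/7 ≠ 1 ⇒ order 0.

0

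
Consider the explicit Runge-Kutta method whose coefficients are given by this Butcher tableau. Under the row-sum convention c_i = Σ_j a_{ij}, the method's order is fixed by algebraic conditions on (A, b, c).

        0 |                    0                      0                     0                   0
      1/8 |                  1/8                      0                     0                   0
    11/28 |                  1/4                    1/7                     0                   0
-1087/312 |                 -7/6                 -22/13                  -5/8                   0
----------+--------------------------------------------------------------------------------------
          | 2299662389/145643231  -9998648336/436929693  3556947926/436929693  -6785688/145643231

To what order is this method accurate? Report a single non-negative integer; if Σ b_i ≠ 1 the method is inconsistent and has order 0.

b = (2299662389/145643231, -9998648336/436929693, 3556947926/436929693, -6785688/145643231)
c = (0, 1/8, 11/28, -1087/312)
Ac = (0, 0, 1/56, -1331/2912)
Σ b_i: 2299662389/145643231·1 + (-9998648336/436929693)·1 + 3556947926/436929693·1 + (-6785688/145643231)·1 = 1 ✓
b·c: (-9998648336/436929693)·1/8 + 3556947926/436929693·11/28 + (-6785688/145643231)·(-1087/312) = 1/2 ✓
b·c²: (-9998648336/436929693)·1/64 + 3556947926/436929693·121/784 + (-6785688/145643231)·1181569/97344 = 1/3 ✓
b·Ac: 3556947926/436929693·1/56 + (-6785688/145643231)·(-1331/2912) = 1/6 ✓
b·c³: (-9998648336/436929693)·1/512 + 3556947926/436929693·1331/21952 + (-6785688/145643231)·(-1284365503/30371328) = 18468115018733/7634035596096 ≠ 1/4 ⇒ order 3.
b·(c∘Ac): 3556947926/436929693·11/1568 + (-6785688/145643231)·1446797/908544 = -238854935/13981750176 ≠ 1/8
b·Ac²: 3556947926/436929693·1/448 + (-6785688/145643231)·(-10021/81536) = 2338908409/97872251232 ≠ 1/12
b·A²c: (-6785688/145643231)·(-5/448) = 605865/1165145848 ≠ 1/24

3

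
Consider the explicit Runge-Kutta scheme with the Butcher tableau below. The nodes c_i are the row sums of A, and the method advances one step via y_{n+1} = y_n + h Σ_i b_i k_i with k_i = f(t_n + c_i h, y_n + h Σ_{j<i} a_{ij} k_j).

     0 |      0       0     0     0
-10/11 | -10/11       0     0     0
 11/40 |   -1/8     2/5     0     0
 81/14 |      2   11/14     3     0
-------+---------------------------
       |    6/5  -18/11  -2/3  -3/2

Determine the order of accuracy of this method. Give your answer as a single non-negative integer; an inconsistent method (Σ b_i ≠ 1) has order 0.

b = (6/5, -18/11, -2/3, -3/2)
c = (0, -10/11, 11/40, 81/14)
Ac = (0, 0, -4/11, 31/280)
Σ b_i: 6/5·1 + (-18/11)·1 + (-2/3)·1 + (-3/2)·1 = -859/330 ≠ 1 ⇒ order 0.

0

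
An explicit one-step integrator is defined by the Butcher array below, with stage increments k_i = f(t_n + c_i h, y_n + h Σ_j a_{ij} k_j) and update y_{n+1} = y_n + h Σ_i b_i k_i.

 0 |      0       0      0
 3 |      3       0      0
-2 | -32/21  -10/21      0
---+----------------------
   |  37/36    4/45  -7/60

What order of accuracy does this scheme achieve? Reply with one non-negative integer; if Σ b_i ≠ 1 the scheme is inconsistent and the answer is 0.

b = (37/36, 4/45, -7/60)
c = (0, 3, -2)
Ac = (0, 0, -10/7)
Σ b_i: 37/36·1 + 4/45·1 + (-7/60)·1 = 1 ✓
b·c: 4/45·3 + (-7/60)·(-2) = 1/2 ✓
b·c²: 4/45·9 + (-7/60)·4 = 1/3 ✓
b·Ac: (-7/60)·(-10/7) = 1/6 ✓; 3 stages ⇒ order 3.

3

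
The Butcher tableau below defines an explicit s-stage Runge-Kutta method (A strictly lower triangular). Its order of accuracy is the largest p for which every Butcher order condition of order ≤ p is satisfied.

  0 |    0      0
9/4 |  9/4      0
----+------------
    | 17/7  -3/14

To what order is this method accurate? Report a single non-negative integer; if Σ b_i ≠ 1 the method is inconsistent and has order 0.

0

b = (17/7, -3/14)
c = (0, 9/4)
Σ b_i: 17/7·1 + (-3/14)·1 = 31/14 ≠ 1 ⇒ order 0.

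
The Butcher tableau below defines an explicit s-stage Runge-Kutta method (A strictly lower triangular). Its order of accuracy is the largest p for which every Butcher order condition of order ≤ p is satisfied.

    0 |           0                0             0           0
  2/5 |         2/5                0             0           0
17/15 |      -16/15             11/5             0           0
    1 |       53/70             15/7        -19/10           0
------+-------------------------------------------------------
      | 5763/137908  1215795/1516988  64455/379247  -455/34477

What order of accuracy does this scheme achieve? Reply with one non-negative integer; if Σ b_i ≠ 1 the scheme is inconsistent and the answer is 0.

b = (5763/137908, 1215795/1516988, 64455/379247, -455/34477)
c = (0, 2/5, 17/15, 1)
Ac = (0, 0, 22/25, -1361/1050)
Σ b_i: 5763/137908·1 + 1215795/1516988·1 + 64455/379247·1 + (-455/34477)·1 = 1 ✓
b·c: 1215795/1516988·2/5 + 64455/379247·17/15 + (-455/34477)·1 = 1/2 ✓
b·c²: 1215795/1516988·4/25 + 64455/379247·289/225 + (-455/34477)·1 = 1/3 ✓
b·Ac: 64455/379247·22/25 + (-455/34477)·(-1361/1050) = 1/6 ✓
b·c³: 1215795/1516988·8/125 + 64455/379247·4913/3375 + (-455/34477)·1 = 2214718/7757325 ≠ 1/4 ⇒ order 3.
b·(c∘Ac): 64455/379247·374/375 + (-455/34477)·(-1361/1050) = 965053/5171550 ≠ 1/8
b·Ac²: 64455/379247·44/125 + (-455/34477)·(-33037/15750) = 1357633/15514650 ≠ 1/12
b·A²c: (-455/34477)·(-209/125) = 19019/861925 ≠ 1/24

3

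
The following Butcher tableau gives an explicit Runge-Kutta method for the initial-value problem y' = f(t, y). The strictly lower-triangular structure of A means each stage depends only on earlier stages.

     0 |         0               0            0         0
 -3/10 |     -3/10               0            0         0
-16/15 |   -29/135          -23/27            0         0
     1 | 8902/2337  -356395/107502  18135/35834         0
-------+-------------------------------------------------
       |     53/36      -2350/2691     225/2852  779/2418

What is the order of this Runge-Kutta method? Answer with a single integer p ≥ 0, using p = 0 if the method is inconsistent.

4

b = (53/36, -2350/2691, 225/2852, 779/2418)
c = (0, -3/10, -16/15, 1)
Ac = (0, 0, 23/90, 1417/3116)
Σ b_i: 53/36·1 + (-2350/2691)·1 + 225/2852·1 + 779/2418·1 = 1 ✓
b·c: (-2350/2691)·(-3/10) + 225/2852·(-16/15) + 779/2418·1 = 1/2 ✓
b·c²: (-2350/2691)·9/100 + 225/2852·256/225 + 779/2418·1 = 1/3 ✓
b·Ac: 225/2852·23/90 + 779/2418·1417/3116 = 1/6 ✓
b·c³: (-2350/2691)·(-27/1000) + 225/2852·(-4096/3375) + 779/2418·1 = 1/4 ✓
b·(c∘Ac): 225/2852·(-184/675) + 779/2418·1417/3116 = 1/8 ✓
b·Ac²: 225/2852·(-23/300) + 779/2418·91/328 = 1/12 ✓
b·A²c: 779/2418·403/3116 = 1/24 ✓; 4 stages ⇒ order 4.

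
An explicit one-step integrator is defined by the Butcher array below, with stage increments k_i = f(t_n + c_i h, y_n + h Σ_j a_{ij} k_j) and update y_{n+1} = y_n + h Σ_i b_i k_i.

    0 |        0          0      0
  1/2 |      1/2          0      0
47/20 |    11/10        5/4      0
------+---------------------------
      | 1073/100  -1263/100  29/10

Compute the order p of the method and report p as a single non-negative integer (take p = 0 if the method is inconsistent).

b = (1073/100, -1263/100, 29/10)
c = (0, 1/2, 47/20)
Ac = (0, 0, 5/8)
Σ b_i: 1073/100·1 + (-1263/100)·1 + 29/10·1 = 1 ✓
b·c: (-1263/100)·1/2 + 29/10·47/20 = 1/2 ✓
b·c²: (-1263/100)·1/4 + 29/10·2209/400 = 51431/4000 ≠ 1/3 ⇒ order 2.
b·Ac: 29/10·5/8 = 29/16 ≠ 1/6

2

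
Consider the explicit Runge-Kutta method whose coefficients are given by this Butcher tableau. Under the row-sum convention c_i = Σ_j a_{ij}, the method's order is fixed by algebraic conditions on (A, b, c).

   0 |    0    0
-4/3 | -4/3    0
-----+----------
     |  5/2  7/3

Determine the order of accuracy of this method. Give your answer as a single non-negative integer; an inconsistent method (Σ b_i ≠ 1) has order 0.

b = (5/2, 7/3)
c = (0, -4/3)
Σ b_i: 5/2·1 + 7/3·1 = 29/6 ≠ 1 ⇒ order 0.

0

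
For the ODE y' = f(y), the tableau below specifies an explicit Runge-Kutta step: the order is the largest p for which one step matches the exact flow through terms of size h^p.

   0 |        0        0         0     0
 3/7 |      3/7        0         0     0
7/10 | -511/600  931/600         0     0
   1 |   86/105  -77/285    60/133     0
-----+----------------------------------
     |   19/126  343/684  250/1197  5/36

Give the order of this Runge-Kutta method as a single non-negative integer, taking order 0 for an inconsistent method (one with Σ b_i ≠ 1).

b = (19/126, 343/684, 250/1197, 5/36)
c = (0, 3/7, 7/10, 1)
Ac = (0, 0, 133/200, 1/5)
Σ b_i: 19/126·1 + 343/684·1 + 250/1197·1 + 5/36·1 = 1 ✓
b·c: 343/684·3/7 + 250/1197·7/10 + 5/36·1 = 1/2 ✓
b·c²: 343/684·9/49 + 250/1197·49/100 + 5/36·1 = 1/3 ✓
b·Ac: 250/1197·133/200 + 5/36·1/5 = 1/6 ✓
b·c³: 343/684·27/343 + 250/1197·343/1000 + 5/36·1 = 1/4 ✓
b·(c∘Ac): 250/1197·931/2000 + 5/36·1/5 = 1/8 ✓
b·Ac²: 250/1197·57/200 + 5/36·6/35 = 1/12 ✓
b·A²c: 5/36·3/10 = 1/24 ✓; 4 stages ⇒ order 4.

4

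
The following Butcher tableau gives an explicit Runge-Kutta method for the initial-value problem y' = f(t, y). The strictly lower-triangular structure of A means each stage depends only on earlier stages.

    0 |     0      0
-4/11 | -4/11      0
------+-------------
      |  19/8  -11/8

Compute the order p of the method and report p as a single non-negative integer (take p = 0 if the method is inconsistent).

b = (19/8, -11/8)
c = (0, -4/11)
Σ b_i: 19/8·1 + (-11/8)·1 = 1 ✓
b·c: (-11/8)·(-4/11) = 1/2 ✓; 2 stages ⇒ order 2.

2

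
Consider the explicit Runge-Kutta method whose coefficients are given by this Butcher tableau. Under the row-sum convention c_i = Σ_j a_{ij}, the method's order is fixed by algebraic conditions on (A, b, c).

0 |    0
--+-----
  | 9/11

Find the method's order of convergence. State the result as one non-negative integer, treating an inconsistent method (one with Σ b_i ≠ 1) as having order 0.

0

b = (9/11)
c = (0)
Σ b_i: 9/11·1 = 9/11 ≠ 1 ⇒ order 0.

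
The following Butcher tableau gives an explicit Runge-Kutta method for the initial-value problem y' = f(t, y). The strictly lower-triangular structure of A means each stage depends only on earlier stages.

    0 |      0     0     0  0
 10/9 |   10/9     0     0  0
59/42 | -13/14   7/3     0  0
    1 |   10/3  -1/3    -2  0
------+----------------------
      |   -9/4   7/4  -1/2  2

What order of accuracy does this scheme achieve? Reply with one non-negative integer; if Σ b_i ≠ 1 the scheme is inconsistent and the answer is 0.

1

b = (-9/4, 7/4, -1/2, 2)
c = (0, 10/9, 59/42, 1)
Ac = (0, 0, 70/27, -601/189)
Σ b_i: (-9/4)·1 + 7/4·1 + (-1/2)·1 + 2·1 = 1 ✓
b·c: 7/4·10/9 + (-1/2)·59/42 + 2·1 = 817/252 ≠ 1/2 ⇒ order 1.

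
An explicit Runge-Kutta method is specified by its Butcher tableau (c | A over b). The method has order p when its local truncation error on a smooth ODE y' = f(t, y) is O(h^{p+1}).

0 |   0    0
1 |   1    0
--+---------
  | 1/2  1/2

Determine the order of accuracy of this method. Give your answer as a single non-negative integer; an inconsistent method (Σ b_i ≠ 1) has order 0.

2

b = (1/2, 1/2)
c = (0, 1)
Σ b_i: 1/2·1 + 1/2·1 = 1 ✓
b·c: 1/2·1 = 1/2 ✓; 2 stages ⇒ order 2.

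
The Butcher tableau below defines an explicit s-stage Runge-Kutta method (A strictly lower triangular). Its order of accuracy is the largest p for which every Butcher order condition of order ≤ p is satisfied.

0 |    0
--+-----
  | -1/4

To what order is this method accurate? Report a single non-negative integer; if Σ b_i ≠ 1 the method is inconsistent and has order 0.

b = (-1/4)
c = (0)
Σ b_i: (-1/4)·1 = -1/4 ≠ 1 ⇒ order 0.

0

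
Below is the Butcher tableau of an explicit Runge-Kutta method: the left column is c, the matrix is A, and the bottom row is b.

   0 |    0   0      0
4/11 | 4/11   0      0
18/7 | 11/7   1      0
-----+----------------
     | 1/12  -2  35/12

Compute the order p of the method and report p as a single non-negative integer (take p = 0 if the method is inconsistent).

1

b = (1/12, -2, 35/12)
c = (0, 4/11, 18/7)
Ac = (0, 0, 4/11)
Σ b_i: 1/12·1 + (-2)·1 + 35/12·1 = 1 ✓
b·c: (-2)·4/11 + 35/12·18/7 = 149/22 ≠ 1/2 ⇒ order 1.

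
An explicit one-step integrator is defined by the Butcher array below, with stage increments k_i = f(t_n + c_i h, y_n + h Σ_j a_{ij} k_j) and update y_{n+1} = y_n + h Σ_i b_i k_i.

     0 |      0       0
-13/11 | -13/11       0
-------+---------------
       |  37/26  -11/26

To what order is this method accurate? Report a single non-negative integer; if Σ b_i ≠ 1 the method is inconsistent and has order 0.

2

b = (37/26, -11/26)
c = (0, -13/11)
Σ b_i: 37/26·1 + (-11/26)·1 = 1 ✓
b·c: (-11/26)·(-13/11) = 1/2 ✓; 2 stages ⇒ order 2.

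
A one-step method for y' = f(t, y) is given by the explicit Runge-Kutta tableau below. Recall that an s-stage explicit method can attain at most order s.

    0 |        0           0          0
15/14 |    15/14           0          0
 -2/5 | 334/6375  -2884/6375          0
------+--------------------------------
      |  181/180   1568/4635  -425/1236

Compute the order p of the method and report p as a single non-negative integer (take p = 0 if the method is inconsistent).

b = (181/180, 1568/4635, -425/1236)
c = (0, 15/14, -2/5)
Ac = (0, 0, -206/425)
Σ b_i: 181/180·1 + 1568/4635·1 + (-425/1236)·1 = 1 ✓
b·c: 1568/4635·15/14 + (-425/1236)·(-2/5) = 1/2 ✓
b·c²: 1568/4635·225/196 + (-425/1236)·4/25 = 1/3 ✓
b·Ac: (-425/1236)·(-206/425) = 1/6 ✓; 3 stages ⇒ order 3.

3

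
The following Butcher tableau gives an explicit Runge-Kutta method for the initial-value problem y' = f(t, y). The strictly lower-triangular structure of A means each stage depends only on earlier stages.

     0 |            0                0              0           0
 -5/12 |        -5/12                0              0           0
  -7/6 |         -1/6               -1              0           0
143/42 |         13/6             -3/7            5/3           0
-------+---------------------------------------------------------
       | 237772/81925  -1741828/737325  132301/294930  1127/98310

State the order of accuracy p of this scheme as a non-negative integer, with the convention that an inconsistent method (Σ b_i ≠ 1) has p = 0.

b = (237772/81925, -1741828/737325, 132301/294930, 1127/98310)
c = (0, -5/12, -7/6, 143/42)
Ac = (0, 0, 5/12, -445/252)
Σ b_i: 237772/81925·1 + (-1741828/737325)·1 + 132301/294930·1 + 1127/98310·1 = 1 ✓
b·c: (-1741828/737325)·(-5/12) + 132301/294930·(-7/6) + 1127/98310·143/42 = 1/2 ✓
b·c²: (-1741828/737325)·25/144 + 132301/294930·49/36 + 1127/98310·20449/1764 = 1/3 ✓
b·Ac: 132301/294930·5/12 + 1127/98310·(-445/252) = 1/6 ✓
b·c³: (-1741828/737325)·(-125/1728) + 132301/294930·(-343/216) + 1127/98310·2924207/74088 = -1469609/16516080 ≠ 1/4 ⇒ order 3.
b·(c∘Ac): 132301/294930·(-35/72) + 1127/98310·(-63635/10584) = -101569/353916 ≠ 1/8
b·Ac²: 132301/294930·(-25/144) + 1127/98310·6635/3024 = -24881/471888 ≠ 1/12
b·A²c: 1127/98310·25/36 = 5635/707832 ≠ 1/24

3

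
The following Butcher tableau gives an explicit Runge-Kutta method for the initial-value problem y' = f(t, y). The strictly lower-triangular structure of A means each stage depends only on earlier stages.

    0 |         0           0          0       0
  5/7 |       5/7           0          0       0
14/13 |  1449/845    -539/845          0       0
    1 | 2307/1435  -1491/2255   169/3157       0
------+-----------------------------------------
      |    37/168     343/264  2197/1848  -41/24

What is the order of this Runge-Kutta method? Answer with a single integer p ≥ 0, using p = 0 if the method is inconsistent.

b = (37/168, 343/264, 2197/1848, -41/24)
c = (0, 5/7, 14/13, 1)
Ac = (0, 0, -77/169, -17/41)
Σ b_i: 37/168·1 + 343/264·1 + 2197/1848·1 + (-41/24)·1 = 1 ✓
b·c: 343/264·5/7 + 2197/1848·14/13 + (-41/24)·1 = 1/2 ✓
b·c²: 343/264·25/49 + 2197/1848·196/169 + (-41/24)·1 = 1/3 ✓
b·Ac: 2197/1848·(-77/169) + (-41/24)·(-17/41) = 1/6 ✓
b·c³: 343/264·125/343 + 2197/1848·2744/2197 + (-41/24)·1 = 1/4 ✓
b·(c∘Ac): 2197/1848·(-1078/2197) + (-41/24)·(-17/41) = 1/8 ✓
b·Ac²: 2197/1848·(-55/169) + (-41/24)·(-79/287) = 1/12 ✓
b·A²c: (-41/24)·(-1/41) = 1/24 ✓; 4 stages ⇒ order 4.

4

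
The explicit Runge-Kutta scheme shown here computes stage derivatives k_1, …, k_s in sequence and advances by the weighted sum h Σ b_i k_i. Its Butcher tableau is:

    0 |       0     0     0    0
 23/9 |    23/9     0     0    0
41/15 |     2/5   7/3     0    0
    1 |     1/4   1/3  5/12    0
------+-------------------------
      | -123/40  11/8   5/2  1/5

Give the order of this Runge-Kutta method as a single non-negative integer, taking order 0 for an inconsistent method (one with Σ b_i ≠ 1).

b = (-123/40, 11/8, 5/2, 1/5)
c = (0, 23/9, 41/15, 1)
Ac = (0, 0, 161/27, 215/108)
Σ b_i: (-123/40)·1 + 11/8·1 + 5/2·1 + 1/5·1 = 1 ✓
b·c: 11/8·23/9 + 5/2·41/15 + 1/5·1 = 3797/360 ≠ 1/2 ⇒ order 1.

1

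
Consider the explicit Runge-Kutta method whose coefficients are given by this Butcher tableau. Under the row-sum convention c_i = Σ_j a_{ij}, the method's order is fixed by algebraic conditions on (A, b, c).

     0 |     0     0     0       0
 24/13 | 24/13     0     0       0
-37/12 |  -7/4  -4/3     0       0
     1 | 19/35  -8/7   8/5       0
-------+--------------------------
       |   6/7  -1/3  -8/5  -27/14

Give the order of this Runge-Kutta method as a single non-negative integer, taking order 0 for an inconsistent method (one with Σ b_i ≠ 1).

0

b = (6/7, -1/3, -8/5, -27/14)
c = (0, 24/13, -37/12, 1)
Ac = (0, 0, -32/13, -9614/1365)
Σ b_i: 6/7·1 + (-1/3)·1 + (-8/5)·1 + (-27/14)·1 = -631/210 ≠ 1 ⇒ order 0.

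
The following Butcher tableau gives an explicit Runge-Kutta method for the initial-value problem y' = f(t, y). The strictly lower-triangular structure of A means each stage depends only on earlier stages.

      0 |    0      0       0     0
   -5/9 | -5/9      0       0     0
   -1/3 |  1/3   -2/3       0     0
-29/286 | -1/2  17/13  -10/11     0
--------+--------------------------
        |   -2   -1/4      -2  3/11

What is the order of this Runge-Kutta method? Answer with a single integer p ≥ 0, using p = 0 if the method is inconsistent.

0

b = (-2, -1/4, -2, 3/11)
c = (0, -5/9, -1/3, -29/286)
Ac = (0, 0, 10/27, -545/1287)
Σ b_i: (-2)·1 + (-1/4)·1 + (-2)·1 + 3/11·1 = -175/44 ≠ 1 ⇒ order 0.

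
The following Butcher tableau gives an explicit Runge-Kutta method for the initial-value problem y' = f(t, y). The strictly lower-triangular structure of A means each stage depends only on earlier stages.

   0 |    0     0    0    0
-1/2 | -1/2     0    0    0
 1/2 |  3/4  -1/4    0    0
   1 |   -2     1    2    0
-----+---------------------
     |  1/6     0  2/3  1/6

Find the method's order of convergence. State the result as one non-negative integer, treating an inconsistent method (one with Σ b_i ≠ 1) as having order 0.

b = (1/6, 0, 2/3, 1/6)
c = (0, -1/2, 1/2, 1)
Ac = (0, 0, 1/8, 1/2)
Σ b_i: 1/6·1 + 2/3·1 + 1/6·1 = 1 ✓
b·c: 2/3·1/2 + 1/6·1 = 1/2 ✓
b·c²: 2/3·1/4 + 1/6·1 = 1/3 ✓
b·Ac: 2/3·1/8 + 1/6·1/2 = 1/6 ✓
b·c³: 2/3·1/8 + 1/6·1 = 1/4 ✓
b·(c∘Ac): 2/3·1/16 + 1/6·1/2 = 1/8 ✓
b·Ac²: 2/3·(-1/16) + 1/6·3/4 = 1/12 ✓
b·A²c: 1/6·1/4 = 1/24 ✓; 4 stages ⇒ order 4.

4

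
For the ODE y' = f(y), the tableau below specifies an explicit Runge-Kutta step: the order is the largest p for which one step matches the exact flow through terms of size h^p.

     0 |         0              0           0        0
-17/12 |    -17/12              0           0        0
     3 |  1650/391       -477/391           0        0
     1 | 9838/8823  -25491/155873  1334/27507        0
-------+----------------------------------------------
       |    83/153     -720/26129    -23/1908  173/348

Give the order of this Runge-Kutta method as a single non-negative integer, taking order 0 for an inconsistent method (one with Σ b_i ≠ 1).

b = (83/153, -720/26129, -23/1908, 173/348)
c = (0, -17/12, 3, 1)
Ac = (0, 0, 159/92, 261/692)
Σ b_i: 83/153·1 + (-720/26129)·1 + (-23/1908)·1 + 173/348·1 = 1 ✓
b·c: (-720/26129)·(-17/12) + (-23/1908)·3 + 173/348·1 = 1/2 ✓
b·c²: (-720/26129)·289/144 + (-23/1908)·9 + 173/348·1 = 1/3 ✓
b·Ac: (-23/1908)·159/92 + 173/348·261/692 = 1/6 ✓
b·c³: (-720/26129)·(-4913/1728) + (-23/1908)·27 + 173/348·1 = 1/4 ✓
b·(c∘Ac): (-23/1908)·477/92 + 173/348·261/692 = 1/8 ✓
b·Ac²: (-23/1908)·(-901/368) + 173/348·899/8304 = 1/12 ✓
b·A²c: 173/348·29/346 = 1/24 ✓; 4 stages ⇒ order 4.

4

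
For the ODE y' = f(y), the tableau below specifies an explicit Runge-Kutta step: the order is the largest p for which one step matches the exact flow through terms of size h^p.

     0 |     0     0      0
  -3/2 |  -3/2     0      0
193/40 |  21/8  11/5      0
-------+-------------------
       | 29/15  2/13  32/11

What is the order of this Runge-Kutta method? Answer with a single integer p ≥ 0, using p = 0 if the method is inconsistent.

b = (29/15, 2/13, 32/11)
c = (0, -3/2, 193/40)
Ac = (0, 0, -33/10)
Σ b_i: 29/15·1 + 2/13·1 + 32/11·1 = 10717/2145 ≠ 1 ⇒ order 0.

0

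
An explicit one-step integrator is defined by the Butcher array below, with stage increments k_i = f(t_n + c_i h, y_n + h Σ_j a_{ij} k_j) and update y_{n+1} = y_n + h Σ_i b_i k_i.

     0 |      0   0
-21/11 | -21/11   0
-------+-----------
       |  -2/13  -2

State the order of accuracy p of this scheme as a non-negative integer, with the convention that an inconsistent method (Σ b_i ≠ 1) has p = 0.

0

b = (-2/13, -2)
c = (0, -21/11)
Σ b_i: (-2/13)·1 + (-2)·1 = -28/13 ≠ 1 ⇒ order 0.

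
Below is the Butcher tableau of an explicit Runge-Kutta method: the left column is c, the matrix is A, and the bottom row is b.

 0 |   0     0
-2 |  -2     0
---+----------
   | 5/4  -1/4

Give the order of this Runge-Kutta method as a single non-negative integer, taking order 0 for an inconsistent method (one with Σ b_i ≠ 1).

2

b = (5/4, -1/4)
c = (0, -2)
Σ b_i: 5/4·1 + (-1/4)·1 = 1 ✓
b·c: (-1/4)·(-2) = 1/2 ✓; 2 stages ⇒ order 2.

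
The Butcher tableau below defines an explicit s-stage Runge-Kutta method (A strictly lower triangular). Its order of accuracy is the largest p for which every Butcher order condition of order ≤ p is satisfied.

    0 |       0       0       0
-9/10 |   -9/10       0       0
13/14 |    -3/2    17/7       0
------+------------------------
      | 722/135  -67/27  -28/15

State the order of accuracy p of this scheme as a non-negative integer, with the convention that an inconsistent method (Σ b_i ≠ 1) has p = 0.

b = (722/135, -67/27, -28/15)
c = (0, -9/10, 13/14)
Ac = (0, 0, -153/70)
Σ b_i: 722/135·1 + (-67/27)·1 + (-28/15)·1 = 1 ✓
b·c: (-67/27)·(-9/10) + (-28/15)·13/14 = 1/2 ✓
b·c²: (-67/27)·81/100 + (-28/15)·169/196 = -7601/2100 ≠ 1/3 ⇒ order 2.
b·Ac: (-28/15)·(-153/70) = 102/25 ≠ 1/6

2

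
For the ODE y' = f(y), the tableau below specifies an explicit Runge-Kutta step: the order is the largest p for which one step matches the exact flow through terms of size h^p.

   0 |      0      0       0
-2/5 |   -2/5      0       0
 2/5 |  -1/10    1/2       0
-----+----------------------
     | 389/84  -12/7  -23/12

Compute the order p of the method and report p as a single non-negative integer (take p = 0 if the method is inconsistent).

1

b = (389/84, -12/7, -23/12)
c = (0, -2/5, 2/5)
Ac = (0, 0, -1/5)
Σ b_i: 389/84·1 + (-12/7)·1 + (-23/12)·1 = 1 ✓
b·c: (-12/7)·(-2/5) + (-23/12)·2/5 = -17/210 ≠ 1/2 ⇒ order 1.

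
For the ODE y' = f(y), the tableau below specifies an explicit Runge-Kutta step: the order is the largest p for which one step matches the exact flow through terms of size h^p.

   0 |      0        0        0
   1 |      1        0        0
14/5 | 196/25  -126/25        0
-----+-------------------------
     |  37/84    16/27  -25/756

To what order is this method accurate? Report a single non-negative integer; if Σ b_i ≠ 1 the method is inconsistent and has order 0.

3

b = (37/84, 16/27, -25/756)
c = (0, 1, 14/5)
Ac = (0, 0, -126/25)
Σ b_i: 37/84·1 + 16/27·1 + (-25/756)·1 = 1 ✓
b·c: 16/27·1 + (-25/756)·14/5 = 1/2 ✓
b·c²: 16/27·1 + (-25/756)·196/25 = 1/3 ✓
b·Ac: (-25/756)·(-126/25) = 1/6 ✓; 3 stages ⇒ order 3.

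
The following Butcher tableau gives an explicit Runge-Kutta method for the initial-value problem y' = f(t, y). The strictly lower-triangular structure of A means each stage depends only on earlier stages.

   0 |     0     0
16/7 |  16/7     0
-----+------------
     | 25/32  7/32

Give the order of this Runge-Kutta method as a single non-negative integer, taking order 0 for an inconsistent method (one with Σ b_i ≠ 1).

2

b = (25/32, 7/32)
c = (0, 16/7)
Σ b_i: 25/32·1 + 7/32·1 = 1 ✓
b·c: 7/32·16/7 = 1/2 ✓; 2 stages ⇒ order 2.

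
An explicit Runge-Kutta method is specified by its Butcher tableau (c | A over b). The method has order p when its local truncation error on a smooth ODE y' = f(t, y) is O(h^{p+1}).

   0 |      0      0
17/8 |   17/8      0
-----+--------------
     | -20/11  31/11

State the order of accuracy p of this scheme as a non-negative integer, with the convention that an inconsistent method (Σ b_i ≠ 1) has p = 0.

b = (-20/11, 31/11)
c = (0, 17/8)
Σ b_i: (-20/11)·1 + 31/11·1 = 1 ✓
b·c: 31/11·17/8 = 527/88 ≠ 1/2 ⇒ order 1.

1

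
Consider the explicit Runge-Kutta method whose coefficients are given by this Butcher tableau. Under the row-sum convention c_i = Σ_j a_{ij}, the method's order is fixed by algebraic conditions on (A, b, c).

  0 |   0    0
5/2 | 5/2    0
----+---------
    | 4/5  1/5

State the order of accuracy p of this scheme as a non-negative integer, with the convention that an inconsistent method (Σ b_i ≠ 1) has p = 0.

2

b = (4/5, 1/5)
c = (0, 5/2)
Σ b_i: 4/5·1 + 1/5·1 = 1 ✓
b·c: 1/5·5/2 = 1/2 ✓; 2 stages ⇒ order 2.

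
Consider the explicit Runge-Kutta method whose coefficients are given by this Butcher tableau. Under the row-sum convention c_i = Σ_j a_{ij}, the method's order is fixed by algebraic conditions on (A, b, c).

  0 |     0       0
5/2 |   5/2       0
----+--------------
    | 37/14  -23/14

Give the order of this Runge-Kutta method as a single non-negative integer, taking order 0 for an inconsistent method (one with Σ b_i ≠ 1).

1

b = (37/14, -23/14)
c = (0, 5/2)
Σ b_i: 37/14·1 + (-23/14)·1 = 1 ✓
b·c: (-23/14)·5/2 = -115/28 ≠ 1/2 ⇒ order 1.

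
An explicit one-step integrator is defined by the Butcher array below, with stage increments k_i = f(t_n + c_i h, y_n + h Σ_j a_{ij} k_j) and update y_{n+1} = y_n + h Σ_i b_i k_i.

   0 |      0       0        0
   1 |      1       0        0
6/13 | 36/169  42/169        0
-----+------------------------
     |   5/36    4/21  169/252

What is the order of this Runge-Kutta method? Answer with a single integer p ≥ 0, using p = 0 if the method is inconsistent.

3

b = (5/36, 4/21, 169/252)
c = (0, 1, 6/13)
Ac = (0, 0, 42/169)
Σ b_i: 5/36·1 + 4/21·1 + 169/252·1 = 1 ✓
b·c: 4/21·1 + 169/252·6/13 = 1/2 ✓
b·c²: 4/21·1 + 169/252·36/169 = 1/3 ✓
b·Ac: 169/252·42/169 = 1/6 ✓; 3 stages ⇒ order 3.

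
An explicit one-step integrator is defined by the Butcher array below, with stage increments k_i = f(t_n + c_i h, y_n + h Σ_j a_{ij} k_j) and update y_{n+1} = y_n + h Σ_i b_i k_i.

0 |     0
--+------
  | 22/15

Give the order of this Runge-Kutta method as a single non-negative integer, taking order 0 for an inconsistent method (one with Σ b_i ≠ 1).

b = (22/15)
c = (0)
Σ b_i: 22/15·1 = 22/15 ≠ 1 ⇒ order 0.

0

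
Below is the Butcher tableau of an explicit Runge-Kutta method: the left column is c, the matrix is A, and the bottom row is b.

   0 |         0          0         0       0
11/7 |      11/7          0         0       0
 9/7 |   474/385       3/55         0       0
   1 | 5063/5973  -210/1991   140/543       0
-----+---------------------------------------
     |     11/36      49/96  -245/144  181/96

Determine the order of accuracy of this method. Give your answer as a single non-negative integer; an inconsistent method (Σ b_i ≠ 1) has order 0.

b = (11/36, 49/96, -245/144, 181/96)
c = (0, 11/7, 9/7, 1)
Ac = (0, 0, 3/35, 30/181)
Σ b_i: 11/36·1 + 49/96·1 + (-245/144)·1 + 181/96·1 = 1 ✓
b·c: 49/96·11/7 + (-245/144)·9/7 + 181/96·1 = 1/2 ✓
b·c²: 49/96·121/49 + (-245/144)·81/49 + 181/96·1 = 1/3 ✓
b·Ac: (-245/144)·3/35 + 181/96·30/181 = 1/6 ✓
b·c³: 49/96·1331/343 + (-245/144)·729/343 + 181/96·1 = 1/4 ✓
b·(c∘Ac): (-245/144)·27/245 + 181/96·30/181 = 1/8 ✓
b·Ac²: (-245/144)·33/245 + 181/96·30/181 = 1/12 ✓
b·A²c: 181/96·4/181 = 1/24 ✓; 4 stages ⇒ order 4.

4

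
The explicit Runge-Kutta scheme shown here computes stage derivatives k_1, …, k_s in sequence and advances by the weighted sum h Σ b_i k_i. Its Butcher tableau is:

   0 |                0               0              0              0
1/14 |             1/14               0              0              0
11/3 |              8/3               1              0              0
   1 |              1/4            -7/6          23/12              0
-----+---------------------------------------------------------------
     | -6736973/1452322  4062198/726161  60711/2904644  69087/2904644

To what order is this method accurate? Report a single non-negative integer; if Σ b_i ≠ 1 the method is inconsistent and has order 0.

3

b = (-6736973/1452322, 4062198/726161, 60711/2904644, 69087/2904644)
c = (0, 1/14, 11/3, 1)
Ac = (0, 0, 1/14, 125/18)
Σ b_i: (-6736973/1452322)·1 + 4062198/726161·1 + 60711/2904644·1 + 69087/2904644·1 = 1 ✓
b·c: 4062198/726161·1/14 + 60711/2904644·11/3 + 69087/2904644·1 = 1/2 ✓
b·c²: 4062198/726161·1/196 + 60711/2904644·121/9 + 69087/2904644·1 = 1/3 ✓
b·Ac: 60711/2904644·1/14 + 69087/2904644·125/18 = 1/6 ✓
b·c³: 4062198/726161·1/2744 + 60711/2904644·1331/27 + 69087/2904644·1 = 193273669/182992572 ≠ 1/4 ⇒ order 3.
b·(c∘Ac): 60711/2904644·11/42 + 69087/2904644·125/18 = 743507/4356966 ≠ 1/8
b·Ac²: 60711/2904644·1/196 + 69087/2904644·38953/1512 = 897204751/1463940576 ≠ 1/12
b·A²c: 69087/2904644·23/168 = 529667/162660064 ≠ 1/24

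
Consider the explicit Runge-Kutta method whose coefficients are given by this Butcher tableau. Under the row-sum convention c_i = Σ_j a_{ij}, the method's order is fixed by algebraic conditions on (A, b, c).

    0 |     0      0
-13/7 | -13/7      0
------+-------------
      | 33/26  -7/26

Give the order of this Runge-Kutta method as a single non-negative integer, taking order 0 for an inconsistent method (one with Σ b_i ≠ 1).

2

b = (33/26, -7/26)
c = (0, -13/7)
Σ b_i: 33/26·1 + (-7/26)·1 = 1 ✓
b·c: (-7/26)·(-13/7) = 1/2 ✓; 2 stages ⇒ order 2.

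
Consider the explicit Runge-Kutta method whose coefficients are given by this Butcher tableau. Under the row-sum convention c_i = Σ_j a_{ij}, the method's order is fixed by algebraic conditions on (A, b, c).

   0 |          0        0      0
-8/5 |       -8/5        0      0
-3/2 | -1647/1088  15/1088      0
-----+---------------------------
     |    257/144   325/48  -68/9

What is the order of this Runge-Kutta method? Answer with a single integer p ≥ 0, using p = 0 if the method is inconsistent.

b = (257/144, 325/48, -68/9)
c = (0, -8/5, -3/2)
Ac = (0, 0, -3/136)
Σ b_i: 257/144·1 + 325/48·1 + (-68/9)·1 = 1 ✓
b·c: 325/48·(-8/5) + (-68/9)·(-3/2) = 1/2 ✓
b·c²: 325/48·64/25 + (-68/9)·9/4 = 1/3 ✓
b·Ac: (-68/9)·(-3/136) = 1/6 ✓; 3 stages ⇒ order 3.

3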